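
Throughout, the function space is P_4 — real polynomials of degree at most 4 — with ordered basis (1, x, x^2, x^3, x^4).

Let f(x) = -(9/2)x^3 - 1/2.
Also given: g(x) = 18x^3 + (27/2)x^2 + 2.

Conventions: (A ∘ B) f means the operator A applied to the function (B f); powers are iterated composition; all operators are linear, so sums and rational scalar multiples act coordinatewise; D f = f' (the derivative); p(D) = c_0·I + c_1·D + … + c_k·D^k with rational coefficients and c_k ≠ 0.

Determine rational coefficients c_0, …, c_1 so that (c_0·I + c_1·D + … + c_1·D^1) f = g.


p(D) = -4·I − D, i.e. c_0 = -4, c_1 = -1

D^0 f = -(9/2)x^3 - 1/2
D^1 f = -(27/2)x^2
matching coefficients of g against c_0 f + c_1 Df + … from the top degree down determines the c_i
solution: c_0 = -4, c_1 = -1


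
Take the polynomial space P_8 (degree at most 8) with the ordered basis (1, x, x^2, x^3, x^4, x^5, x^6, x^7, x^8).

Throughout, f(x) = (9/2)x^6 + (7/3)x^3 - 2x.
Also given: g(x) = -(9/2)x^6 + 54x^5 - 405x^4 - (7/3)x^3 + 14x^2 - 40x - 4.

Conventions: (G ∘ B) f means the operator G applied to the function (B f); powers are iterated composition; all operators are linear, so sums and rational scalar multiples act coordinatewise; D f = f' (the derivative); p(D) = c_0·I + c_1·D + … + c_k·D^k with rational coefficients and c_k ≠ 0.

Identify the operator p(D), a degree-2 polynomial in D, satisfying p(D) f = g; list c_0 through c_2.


D^0 f = (9/2)x^6 + (7/3)x^3 - 2x
D^1 f = 27x^5 + 7x^2 - 2
D^2 f = 135x^4 + 14x
matching coefficients of g against c_0 f + c_1 Df + … from the top degree down determines the c_i
solution: c_0 = -1, c_1 = 2, c_2 = -3

p(D) = -I + 2·D − 3·D^2, i.e. c_0 = -1, c_1 = 2, c_2 = -3


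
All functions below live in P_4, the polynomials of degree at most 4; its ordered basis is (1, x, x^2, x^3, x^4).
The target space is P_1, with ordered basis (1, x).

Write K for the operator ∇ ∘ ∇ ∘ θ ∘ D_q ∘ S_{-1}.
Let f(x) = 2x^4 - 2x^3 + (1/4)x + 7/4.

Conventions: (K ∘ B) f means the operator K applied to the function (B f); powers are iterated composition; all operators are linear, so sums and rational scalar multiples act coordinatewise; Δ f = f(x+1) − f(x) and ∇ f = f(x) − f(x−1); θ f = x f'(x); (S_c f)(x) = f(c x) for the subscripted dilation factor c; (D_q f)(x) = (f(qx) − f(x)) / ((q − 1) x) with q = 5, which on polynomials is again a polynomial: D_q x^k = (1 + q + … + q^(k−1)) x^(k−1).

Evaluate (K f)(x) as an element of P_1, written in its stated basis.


g(x) = 5616x - 5368

S_{-1} f = 2x^4 + 2x^3 - (1/4)x + 7/4
D_q S_{-1} f = 312x^3 + 62x^2 - 1/4
θ (D_q ∘ S_{-1}) f = 936x^3 + 124x^2
∇ θ (D_q ∘ S_{-1}) f = 2808x^2 - 2560x + 812
∇ (∇ ∘ θ) (D_q ∘ S_{-1}) f = 5616x - 5368


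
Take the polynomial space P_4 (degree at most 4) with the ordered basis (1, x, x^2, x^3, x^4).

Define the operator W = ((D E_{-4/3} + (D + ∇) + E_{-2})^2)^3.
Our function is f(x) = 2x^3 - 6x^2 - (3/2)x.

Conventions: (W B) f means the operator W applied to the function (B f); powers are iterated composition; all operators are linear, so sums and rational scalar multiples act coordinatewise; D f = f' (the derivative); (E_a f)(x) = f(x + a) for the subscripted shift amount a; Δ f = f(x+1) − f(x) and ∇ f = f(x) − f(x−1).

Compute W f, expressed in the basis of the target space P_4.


the image equals g(x) = 2x^3 + 30x^2 + (237/2)x + 79

E_{-4/3} f = 2x^3 - 14x^2 + (151/6)x - 362/27
D E_{-4/3} f = 6x^2 - 28x + 151/6
D f = 6x^2 - 12x - 3/2
∇ f = 6x^2 - 18x + 13/2
(D + ∇) f = 12x^2 - 30x + 5
E_{-2} f = 2x^3 - 18x^2 + (93/2)x - 37
(D E_{-4/3} + (D + ∇) + E_{-2}) f = 2x^3 - (23/2)x - 41/6
E_{-4/3} (D E_{-4/3} + (D + ∇) + E_{-2}) f = 2x^3 - 8x^2 - (5/6)x + 203/54
D E_{-4/3} (D E_{-4/3} + (D + ∇) + E_{-2}) f = 6x^2 - 16x - 5/6
D (D E_{-4/3} + (D + ∇) + E_{-2}) f = 6x^2 - 23/2
∇ (D E_{-4/3} + (D + ∇) + E_{-2}) f = 6x^2 - 6x - 19/2
(D + ∇) (D E_{-4/3} + (D + ∇) + E_{-2}) f = 12x^2 - 6x - 21
E_{-2} (D E_{-4/3} + (D + ∇) + E_{-2}) f = 2x^3 - 12x^2 + (25/2)x + 1/6
(D E_{-4/3} + (D + ∇) + E_{-2}) (D E_{-4/3} + (D + ∇) + E_{-2}) f = 2x^3 + 6x^2 - (19/2)x - 65/3
E_{-4/3} (D E_{-4/3} + (D + ∇) + E_{-2})^2 f = 2x^3 - 2x^2 - (89/6)x - 83/27
D E_{-4/3} (D E_{-4/3} + (D + ∇) + E_{-2})^2 f = 6x^2 - 4x - 89/6
D (D E_{-4/3} + (D + ∇) + E_{-2})^2 f = 6x^2 + 12x - 19/2
∇ (D E_{-4/3} + (D + ∇) + E_{-2})^2 f = 6x^2 + 6x - 27/2
(D + ∇) (D E_{-4/3} + (D + ∇) + E_{-2})^2 f = 12x^2 + 18x - 23
E_{-2} (D E_{-4/3} + (D + ∇) + E_{-2})^2 f = 2x^3 - 6x^2 - (19/2)x + 16/3
(D E_{-4/3} + (D + ∇) + E_{-2}) (D E_{-4/3} + (D + ∇) + E_{-2})^2 f = 2x^3 + 12x^2 + (9/2)x - 65/2
E_{-4/3} (D E_{-4/3} + (D + ∇) + E_{-2}) (D E_{-4/3} + (D + ∇) + E_{-2})^2 f = 2x^3 + 4x^2 - (101/6)x - 1183/54
D E_{-4/3} (D E_{-4/3} + (D + ∇) + E_{-2}) (D E_{-4/3} + (D + ∇) + E_{-2})^2 f = 6x^2 + 8x - 101/6
D (D E_{-4/3} + (D + ∇) + E_{-2}) (D E_{-4/3} + (D + ∇) + E_{-2})^2 f = 6x^2 + 24x + 9/2
∇ (D E_{-4/3} + (D + ∇) + E_{-2}) (D E_{-4/3} + (D + ∇) + E_{-2})^2 f = 6x^2 + 18x - 11/2
(D + ∇) (D E_{-4/3} + (D + ∇) + E_{-2}) (D E_{-4/3} + (D + ∇) + E_{-2})^2 f = 12x^2 + 42x - 1
E_{-2} (D E_{-4/3} + (D + ∇) + E_{-2}) (D E_{-4/3} + (D + ∇) + E_{-2})^2 f = 2x^3 - (39/2)x - 19/2
(D E_{-4/3} + (D + ∇) + E_{-2}) (D E_{-4/3} + (D + ∇) + E_{-2}) (D E_{-4/3} + (D + ∇) + E_{-2})^2 f = 2x^3 + 18x^2 + (61/2)x - 82/3
E_{-4/3} (D E_{-4/3} + (D + ∇) + E_{-2})^2 (D E_{-4/3} + (D + ∇) + E_{-2})^2 f = 2x^3 + 10x^2 - (41/6)x - 1100/27
D E_{-4/3} (D E_{-4/3} + (D + ∇) + E_{-2})^2 (D E_{-4/3} + (D + ∇) + E_{-2})^2 f = 6x^2 + 20x - 41/6
D (D E_{-4/3} + (D + ∇) + E_{-2})^2 (D E_{-4/3} + (D + ∇) + E_{-2})^2 f = 6x^2 + 36x + 61/2
∇ (D E_{-4/3} + (D + ∇) + E_{-2})^2 (D E_{-4/3} + (D + ∇) + E_{-2})^2 f = 6x^2 + 30x + 29/2
(D + ∇) (D E_{-4/3} + (D + ∇) + E_{-2})^2 (D E_{-4/3} + (D + ∇) + E_{-2})^2 f = 12x^2 + 66x + 45
E_{-2} (D E_{-4/3} + (D + ∇) + E_{-2})^2 (D E_{-4/3} + (D + ∇) + E_{-2})^2 f = 2x^3 + 6x^2 - (35/2)x - 97/3
(D E_{-4/3} + (D + ∇) + E_{-2}) (D E_{-4/3} + (D + ∇) + E_{-2})^2 (D E_{-4/3} + (D + ∇) + E_{-2})^2 f = 2x^3 + 24x^2 + (137/2)x + 35/6
E_{-4/3} (D E_{-4/3} + (D + ∇) + E_{-2}) (D E_{-4/3} + (D + ∇) + E_{-2})^2 (D E_{-4/3} + (D + ∇) + E_{-2})^2 f = 2x^3 + 16x^2 + (91/6)x - 2569/54
D E_{-4/3} (D E_{-4/3} + (D + ∇) + E_{-2}) (D E_{-4/3} + (D + ∇) + E_{-2})^2 (D E_{-4/3} + (D + ∇) + E_{-2})^2 f = 6x^2 + 32x + 91/6
D (D E_{-4/3} + (D + ∇) + E_{-2}) (D E_{-4/3} + (D + ∇) + E_{-2})^2 (D E_{-4/3} + (D + ∇) + E_{-2})^2 f = 6x^2 + 48x + 137/2
∇ (D E_{-4/3} + (D + ∇) + E_{-2}) (D E_{-4/3} + (D + ∇) + E_{-2})^2 (D E_{-4/3} + (D + ∇) + E_{-2})^2 f = 6x^2 + 42x + 93/2
(D + ∇) (D E_{-4/3} + (D + ∇) + E_{-2}) (D E_{-4/3} + (D + ∇) + E_{-2})^2 (D E_{-4/3} + (D + ∇) + E_{-2})^2 f = 12x^2 + 90x + 115
E_{-2} (D E_{-4/3} + (D + ∇) + E_{-2}) (D E_{-4/3} + (D + ∇) + E_{-2})^2 (D E_{-4/3} + (D + ∇) + E_{-2})^2 f = 2x^3 + 12x^2 - (7/2)x - 307/6
(D E_{-4/3} + (D + ∇) + E_{-2}) (D E_{-4/3} + (D + ∇) + E_{-2}) (D E_{-4/3} + (D + ∇) + E_{-2})^2 (D E_{-4/3} + (D + ∇) + E_{-2})^2 f = 2x^3 + 30x^2 + (237/2)x + 79


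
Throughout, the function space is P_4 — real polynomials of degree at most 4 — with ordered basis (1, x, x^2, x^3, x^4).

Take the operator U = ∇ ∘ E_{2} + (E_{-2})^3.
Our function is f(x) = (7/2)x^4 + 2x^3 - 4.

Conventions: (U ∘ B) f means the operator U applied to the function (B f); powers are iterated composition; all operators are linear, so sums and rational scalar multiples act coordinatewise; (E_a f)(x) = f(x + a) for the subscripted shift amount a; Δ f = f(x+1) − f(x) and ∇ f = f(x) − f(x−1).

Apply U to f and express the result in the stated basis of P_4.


the result is g(x) = (7/2)x^4 - 68x^3 + 789x^2 - 2692x + 8333/2

E_{2} f = (7/2)x^4 + 30x^3 + 96x^2 + 136x + 68
∇ E_{2} f = 14x^3 + 69x^2 + 116x + 133/2
E_{-2} f = (7/2)x^4 - 26x^3 + 72x^2 - 88x + 36
E_{-2} E_{-2} f = (7/2)x^4 - 54x^3 + 312x^2 - 800x + 764
E_{-2} E_{-2} E_{-2} f = (7/2)x^4 - 82x^3 + 720x^2 - 2808x + 4100
(∇ ∘ E_{2} + (E_{-2})^3) f = (7/2)x^4 - 68x^3 + 789x^2 - 2692x + 8333/2


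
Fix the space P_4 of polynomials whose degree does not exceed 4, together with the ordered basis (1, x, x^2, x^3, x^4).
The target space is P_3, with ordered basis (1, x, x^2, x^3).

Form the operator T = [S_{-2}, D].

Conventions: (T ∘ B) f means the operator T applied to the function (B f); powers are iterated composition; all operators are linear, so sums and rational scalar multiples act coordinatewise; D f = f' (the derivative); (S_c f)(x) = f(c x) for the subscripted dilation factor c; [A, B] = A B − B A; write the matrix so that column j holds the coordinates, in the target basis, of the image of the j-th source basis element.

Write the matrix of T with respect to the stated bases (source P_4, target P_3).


image of 1: 0
image of x: 3
image of x^2: -12x
image of x^3: 36x^2
image of x^4: -96x^3
each image's coordinates form column j of the matrix

the matrix is [[0, 3, 0, 0, 0]; [0, 0, -12, 0, 0]; [0, 0, 0, 36, 0]; [0, 0, 0, 0, -96]] (rows listed top to bottom)


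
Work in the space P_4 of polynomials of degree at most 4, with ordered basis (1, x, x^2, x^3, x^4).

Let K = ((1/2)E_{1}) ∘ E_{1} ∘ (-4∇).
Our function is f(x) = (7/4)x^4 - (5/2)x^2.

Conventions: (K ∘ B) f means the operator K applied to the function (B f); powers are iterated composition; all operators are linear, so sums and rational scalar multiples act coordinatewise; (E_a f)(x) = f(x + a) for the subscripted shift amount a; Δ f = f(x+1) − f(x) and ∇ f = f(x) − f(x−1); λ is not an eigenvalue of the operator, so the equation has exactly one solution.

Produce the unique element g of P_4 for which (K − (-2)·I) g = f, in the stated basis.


write g with unknown coordinates in the stated basis and equate coefficients in (K − (-2)·I) g = f
solving from the highest basis element down gives g = (7/8)x^4 + (7/2)x^3 + 25x^2 + 106x + 1749/8
check: K g = -7x^3 - (105/2)x^2 - 212x - 1749/4
so K g − (-2)·g = (7/4)x^4 - (5/2)x^2 = f ✓

the image equals g(x) = (7/8)x^4 + (7/2)x^3 + 25x^2 + 106x + 1749/8


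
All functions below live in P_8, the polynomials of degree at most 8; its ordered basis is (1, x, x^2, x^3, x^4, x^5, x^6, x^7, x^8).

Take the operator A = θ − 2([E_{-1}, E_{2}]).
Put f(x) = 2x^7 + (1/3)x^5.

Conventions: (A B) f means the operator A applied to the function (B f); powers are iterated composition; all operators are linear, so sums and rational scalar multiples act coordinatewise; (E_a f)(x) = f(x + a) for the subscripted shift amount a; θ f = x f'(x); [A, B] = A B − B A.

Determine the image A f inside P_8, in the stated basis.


the result is g(x) = 14x^7 + (5/3)x^5

θ f = 14x^7 + (5/3)x^5
E_{2} f = 2x^7 + 28x^6 + (505/3)x^5 + (1690/3)x^4 + (3400/3)x^3 + (4112/3)x^2 + (2768/3)x + 800/3
E_{-1} E_{2} f = 2x^7 + 14x^6 + (127/3)x^5 + (215/3)x^4 + (220/3)x^3 + (136/3)x^2 + (47/3)x + 7/3
E_{-1} f = 2x^7 - 14x^6 + (127/3)x^5 - (215/3)x^4 + (220/3)x^3 - (136/3)x^2 + (47/3)x - 7/3
E_{2} E_{-1} f = 2x^7 + 14x^6 + (127/3)x^5 + (215/3)x^4 + (220/3)x^3 + (136/3)x^2 + (47/3)x + 7/3
[E_{-1}, E_{2}] f = 0
(-2([E_{-1}, E_{2}])) f = 0
(θ − 2([E_{-1}, E_{2}])) f = 14x^7 + (5/3)x^5


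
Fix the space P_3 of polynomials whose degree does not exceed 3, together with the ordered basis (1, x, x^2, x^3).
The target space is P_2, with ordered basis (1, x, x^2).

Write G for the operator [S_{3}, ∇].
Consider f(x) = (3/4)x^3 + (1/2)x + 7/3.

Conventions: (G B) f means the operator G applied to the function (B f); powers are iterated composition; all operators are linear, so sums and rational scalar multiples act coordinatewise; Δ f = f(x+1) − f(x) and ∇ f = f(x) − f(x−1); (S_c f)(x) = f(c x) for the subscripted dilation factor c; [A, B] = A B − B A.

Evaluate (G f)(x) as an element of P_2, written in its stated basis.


the image equals g(x) = -(81/2)x^2 + 54x - 41/2

∇ f = (9/4)x^2 - (9/4)x + 5/4
S_{3} ∇ f = (81/4)x^2 - (27/4)x + 5/4
S_{3} f = (81/4)x^3 + (3/2)x + 7/3
∇ S_{3} f = (243/4)x^2 - (243/4)x + 87/4
[S_{3}, ∇] f = -(81/2)x^2 + 54x - 41/2


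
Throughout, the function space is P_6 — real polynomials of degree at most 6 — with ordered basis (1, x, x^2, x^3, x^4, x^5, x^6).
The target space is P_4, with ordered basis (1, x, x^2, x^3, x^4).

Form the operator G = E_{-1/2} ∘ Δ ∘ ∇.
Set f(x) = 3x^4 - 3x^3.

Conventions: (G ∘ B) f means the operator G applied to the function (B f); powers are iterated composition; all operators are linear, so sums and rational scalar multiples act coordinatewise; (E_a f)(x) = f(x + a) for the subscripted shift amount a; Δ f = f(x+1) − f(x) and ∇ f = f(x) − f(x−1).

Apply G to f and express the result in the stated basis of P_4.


∇ f = 12x^3 - 27x^2 + 21x - 6
Δ ∇ f = 36x^2 - 18x + 6
E_{-1/2} Δ ∇ f = 36x^2 - 54x + 24

the result is g(x) = 36x^2 - 54x + 24


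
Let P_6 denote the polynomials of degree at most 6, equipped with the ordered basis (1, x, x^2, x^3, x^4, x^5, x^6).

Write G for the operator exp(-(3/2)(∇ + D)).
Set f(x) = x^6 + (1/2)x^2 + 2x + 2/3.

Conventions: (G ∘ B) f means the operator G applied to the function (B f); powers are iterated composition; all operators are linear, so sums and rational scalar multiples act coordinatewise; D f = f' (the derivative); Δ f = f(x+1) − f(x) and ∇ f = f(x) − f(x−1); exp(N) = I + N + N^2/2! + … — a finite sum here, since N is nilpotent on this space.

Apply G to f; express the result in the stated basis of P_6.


order-1 term: -18x^5 + (45/2)x^4 - 30x^3 + (45/2)x^2 - 12x - 15/4
order-2 term: 135x^4 - 270x^3 + (1485/4)x^2 - 270x + 351/4
order-3 term: -540x^3 + 1215x^2 - (2835/2)x + 5265/8
order-4 term: 1215x^2 - 2430x + 6885/4
order-5 term: -1458x + 3645/2
order-6 term: 729
the series for exp(-(3/2)(∇ + D)) f terminates at order 6
exp(-(3/2)(∇ + D)) f = x^6 - 18x^5 + (315/2)x^4 - 840x^3 + (11297/4)x^2 - (11171/2)x + 120373/24

the result is g(x) = x^6 - 18x^5 + (315/2)x^4 - 840x^3 + (11297/4)x^2 - (11171/2)x + 120373/24


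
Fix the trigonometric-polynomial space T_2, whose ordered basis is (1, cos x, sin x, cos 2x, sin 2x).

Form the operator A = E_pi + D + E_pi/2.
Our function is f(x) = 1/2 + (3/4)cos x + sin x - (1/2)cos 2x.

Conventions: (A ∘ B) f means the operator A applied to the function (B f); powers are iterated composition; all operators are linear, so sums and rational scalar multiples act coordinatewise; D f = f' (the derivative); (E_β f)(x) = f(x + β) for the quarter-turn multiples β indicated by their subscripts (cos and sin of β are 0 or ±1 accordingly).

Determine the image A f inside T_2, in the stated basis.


E_pi f = 1/2 - (3/4)cos x - sin x - (1/2)cos 2x
D f = cos x - (3/4)sin x + sin 2x
E_pi/2 f = 1/2 + cos x - (3/4)sin x + (1/2)cos 2x
(E_pi + D + E_pi/2) f = 1 + (5/4)cos x - (5/2)sin x + sin 2x

the image equals g(x) = 1 + (5/4)cos x - (5/2)sin x + sin 2x


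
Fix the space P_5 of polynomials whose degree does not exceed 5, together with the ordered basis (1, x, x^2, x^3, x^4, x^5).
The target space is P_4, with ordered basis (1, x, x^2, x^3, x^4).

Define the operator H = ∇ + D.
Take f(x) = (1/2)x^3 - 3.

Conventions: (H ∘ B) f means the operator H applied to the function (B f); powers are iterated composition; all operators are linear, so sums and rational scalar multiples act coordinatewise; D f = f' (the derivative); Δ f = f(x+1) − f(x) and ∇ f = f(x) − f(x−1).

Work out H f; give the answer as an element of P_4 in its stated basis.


∇ f = (3/2)x^2 - (3/2)x + 1/2
D f = (3/2)x^2
(∇ + D) f = 3x^2 - (3/2)x + 1/2

g(x) = 3x^2 - (3/2)x + 1/2


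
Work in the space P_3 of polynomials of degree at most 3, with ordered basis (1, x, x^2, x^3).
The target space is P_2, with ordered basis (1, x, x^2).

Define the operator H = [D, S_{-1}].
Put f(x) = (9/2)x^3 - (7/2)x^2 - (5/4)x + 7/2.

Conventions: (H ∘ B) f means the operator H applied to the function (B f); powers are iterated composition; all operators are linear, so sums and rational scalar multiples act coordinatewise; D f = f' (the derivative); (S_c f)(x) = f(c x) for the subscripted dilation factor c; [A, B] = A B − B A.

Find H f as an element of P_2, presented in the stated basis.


S_{-1} f = -(9/2)x^3 - (7/2)x^2 + (5/4)x + 7/2
D S_{-1} f = -(27/2)x^2 - 7x + 5/4
D f = (27/2)x^2 - 7x - 5/4
S_{-1} D f = (27/2)x^2 + 7x - 5/4
[D, S_{-1}] f = -27x^2 - 14x + 5/2

the image equals g(x) = -27x^2 - 14x + 5/2


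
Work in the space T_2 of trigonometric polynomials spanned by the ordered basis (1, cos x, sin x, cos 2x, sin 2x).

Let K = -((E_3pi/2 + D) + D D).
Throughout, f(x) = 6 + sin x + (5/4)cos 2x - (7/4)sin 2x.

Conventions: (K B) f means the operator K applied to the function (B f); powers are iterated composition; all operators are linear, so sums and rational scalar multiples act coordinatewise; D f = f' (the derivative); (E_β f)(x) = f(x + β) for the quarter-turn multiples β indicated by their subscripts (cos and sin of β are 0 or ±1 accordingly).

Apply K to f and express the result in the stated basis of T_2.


E_3pi/2 f = 6 - cos x - (5/4)cos 2x + (7/4)sin 2x
D f = cos x - (7/2)cos 2x - (5/2)sin 2x
(E_3pi/2 + D) f = 6 - (19/4)cos 2x - (3/4)sin 2x
D f = cos x - (7/2)cos 2x - (5/2)sin 2x
D D f = -sin x - 5cos 2x + 7sin 2x
((E_3pi/2 + D) + D D) f = 6 - sin x - (39/4)cos 2x + (25/4)sin 2x
(-((E_3pi/2 + D) + D D)) f = -6 + sin x + (39/4)cos 2x - (25/4)sin 2x

the result is g(x) = -6 + sin x + (39/4)cos 2x - (25/4)sin 2x


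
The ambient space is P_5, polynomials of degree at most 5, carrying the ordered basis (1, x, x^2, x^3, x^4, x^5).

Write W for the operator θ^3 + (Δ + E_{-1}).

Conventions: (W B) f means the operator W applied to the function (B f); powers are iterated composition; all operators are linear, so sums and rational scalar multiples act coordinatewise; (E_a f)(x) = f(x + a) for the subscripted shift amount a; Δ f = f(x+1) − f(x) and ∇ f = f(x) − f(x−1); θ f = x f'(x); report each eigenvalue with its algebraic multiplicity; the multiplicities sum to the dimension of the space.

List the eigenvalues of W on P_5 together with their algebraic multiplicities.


λ = 1 (multiplicity 1), λ = 2 (multiplicity 1), λ = 9 (multiplicity 1), λ = 28 (multiplicity 1), λ = 65 (multiplicity 1), λ = 126 (multiplicity 1)

image of 1: 1
image of x: 2x
image of x^2: 9x^2 + 2
image of x^3: 28x^3 + 6x
image of x^4: 65x^4 + 12x^2 + 2
image of x^5: 126x^5 + 20x^3 + 10x
the matrix is upper triangular; its diagonal is (1, 2, 9, 28, 65, 126)
for a triangular matrix the eigenvalues are the diagonal entries, with algebraic multiplicity their repetition count


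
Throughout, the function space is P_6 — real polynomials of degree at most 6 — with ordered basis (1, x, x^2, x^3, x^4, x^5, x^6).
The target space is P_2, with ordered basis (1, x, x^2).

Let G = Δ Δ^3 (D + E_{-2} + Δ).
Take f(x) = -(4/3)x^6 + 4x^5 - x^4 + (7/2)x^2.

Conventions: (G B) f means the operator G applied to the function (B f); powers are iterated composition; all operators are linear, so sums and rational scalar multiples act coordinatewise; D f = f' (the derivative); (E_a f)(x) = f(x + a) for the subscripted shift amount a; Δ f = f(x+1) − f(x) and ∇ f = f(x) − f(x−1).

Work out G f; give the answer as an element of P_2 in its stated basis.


D f = -8x^5 + 20x^4 - 4x^3 + 7x
E_{-2} f = -(4/3)x^6 + 20x^5 - 121x^4 + (1144/3)x^3 - (1321/2)x^2 + 594x - 646/3
Δ f = -8x^5 + (28/3)x^3 + 14x^2 + 15x + 31/6
(D + E_{-2} + Δ) f = -(4/3)x^6 + 4x^5 - 101x^4 + (1160/3)x^3 - (1293/2)x^2 + 616x - 1261/6
Δ (D + E_{-2} + Δ) f = -8x^5 - (1172/3)x^3 + 574x^2 - 525x + 1547/6
Δ Δ (D + E_{-2} + Δ) f = -40x^4 - 80x^3 - 1252x^2 - 64x - 1049/3
Δ Δ Δ (D + E_{-2} + Δ) f = -160x^3 - 480x^2 - 2904x - 1436
Δ Δ^3 (D + E_{-2} + Δ) f = -480x^2 - 1440x - 3544

g(x) = -480x^2 - 1440x - 3544


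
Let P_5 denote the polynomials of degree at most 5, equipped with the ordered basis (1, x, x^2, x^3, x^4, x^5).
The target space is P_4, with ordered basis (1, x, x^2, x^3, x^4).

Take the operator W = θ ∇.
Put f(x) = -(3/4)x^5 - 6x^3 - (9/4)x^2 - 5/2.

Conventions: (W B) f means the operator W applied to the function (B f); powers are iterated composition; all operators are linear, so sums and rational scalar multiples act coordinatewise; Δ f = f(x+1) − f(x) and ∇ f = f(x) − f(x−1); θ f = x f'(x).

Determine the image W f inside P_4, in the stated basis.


the image equals g(x) = -15x^4 + (45/2)x^3 - 51x^2 + (69/4)x

∇ f = -(15/4)x^4 + (15/2)x^3 - (51/2)x^2 + (69/4)x - 9/2
θ ∇ f = -15x^4 + (45/2)x^3 - 51x^2 + (69/4)x


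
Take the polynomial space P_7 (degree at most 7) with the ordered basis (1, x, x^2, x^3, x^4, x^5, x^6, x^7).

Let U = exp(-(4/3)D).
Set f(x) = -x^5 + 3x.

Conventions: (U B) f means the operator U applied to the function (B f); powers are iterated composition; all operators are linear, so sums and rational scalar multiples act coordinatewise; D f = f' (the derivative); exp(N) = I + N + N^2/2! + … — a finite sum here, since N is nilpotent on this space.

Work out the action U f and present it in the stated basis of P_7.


the result is g(x) = -x^5 + (20/3)x^4 - (160/9)x^3 + (640/27)x^2 - (1037/81)x + 52/243

order-1 term: (20/3)x^4 - 4
order-2 term: -(160/9)x^3
order-3 term: (640/27)x^2
order-4 term: -(1280/81)x
order-5 term: 1024/243
the series for exp(-(4/3)D) f terminates at order 5
exp(-(4/3)D) f = -x^5 + (20/3)x^4 - (160/9)x^3 + (640/27)x^2 - (1037/81)x + 52/243


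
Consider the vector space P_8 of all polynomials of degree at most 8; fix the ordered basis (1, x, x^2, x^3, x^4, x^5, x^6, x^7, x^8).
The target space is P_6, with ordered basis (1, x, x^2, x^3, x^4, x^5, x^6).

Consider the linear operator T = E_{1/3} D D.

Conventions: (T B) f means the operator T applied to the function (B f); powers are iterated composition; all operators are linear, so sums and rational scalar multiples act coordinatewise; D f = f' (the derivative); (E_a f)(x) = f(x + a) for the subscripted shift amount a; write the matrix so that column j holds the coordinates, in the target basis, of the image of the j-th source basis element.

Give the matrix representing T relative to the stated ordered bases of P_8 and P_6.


the matrix is [[0, 0, 2, 2, 4/3, 20/27, 10/27, 14/81, 56/729]; [0, 0, 0, 6, 8, 20/3, 40/9, 70/27, 112/81]; [0, 0, 0, 0, 12, 20, 20, 140/9, 280/27]; [0, 0, 0, 0, 0, 20, 40, 140/3, 1120/27]; [0, 0, 0, 0, 0, 0, 30, 70, 280/3]; [0, 0, 0, 0, 0, 0, 0, 42, 112]; [0, 0, 0, 0, 0, 0, 0, 0, 56]] (rows listed top to bottom)

image of 1: 0
image of x: 0
image of x^2: 2
image of x^3: 6x + 2
image of x^4: 12x^2 + 8x + 4/3
image of x^5: 20x^3 + 20x^2 + (20/3)x + 20/27
image of x^6: 30x^4 + 40x^3 + 20x^2 + (40/9)x + 10/27
image of x^7: 42x^5 + 70x^4 + (140/3)x^3 + (140/9)x^2 + (70/27)x + 14/81
image of x^8: 56x^6 + 112x^5 + (280/3)x^4 + (1120/27)x^3 + (280/27)x^2 + (112/81)x + 56/729
each image's coordinates form column j of the matrix


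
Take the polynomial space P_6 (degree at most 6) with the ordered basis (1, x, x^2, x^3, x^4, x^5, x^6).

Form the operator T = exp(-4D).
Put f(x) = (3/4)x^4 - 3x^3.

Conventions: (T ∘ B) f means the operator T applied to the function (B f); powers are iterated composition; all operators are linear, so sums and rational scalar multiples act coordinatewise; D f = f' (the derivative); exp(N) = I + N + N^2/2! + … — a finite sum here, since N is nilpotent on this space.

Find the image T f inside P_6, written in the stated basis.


order-1 term: -12x^3 + 36x^2
order-2 term: 72x^2 - 144x
order-3 term: -192x + 192
order-4 term: 192
the series for exp(-4D) f terminates at order 4
exp(-4D) f = (3/4)x^4 - 15x^3 + 108x^2 - 336x + 384

g(x) = (3/4)x^4 - 15x^3 + 108x^2 - 336x + 384


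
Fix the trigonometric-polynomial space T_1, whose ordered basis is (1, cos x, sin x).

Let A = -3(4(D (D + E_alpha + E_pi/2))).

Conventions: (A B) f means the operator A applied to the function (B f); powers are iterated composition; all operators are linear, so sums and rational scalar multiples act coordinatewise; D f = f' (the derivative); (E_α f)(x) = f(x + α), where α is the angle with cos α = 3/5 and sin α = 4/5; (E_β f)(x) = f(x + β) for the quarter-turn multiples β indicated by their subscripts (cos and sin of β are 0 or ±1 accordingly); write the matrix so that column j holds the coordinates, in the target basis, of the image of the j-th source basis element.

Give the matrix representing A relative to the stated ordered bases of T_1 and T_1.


the matrix is [[0, 0, 0]; [0, 168/5, -36/5]; [0, 36/5, 168/5]] (rows listed top to bottom)

image of 1: 0
image of cos x: (168/5)cos x + (36/5)sin x
image of sin x: -(36/5)cos x + (168/5)sin x
each image's coordinates form column j of the matrix


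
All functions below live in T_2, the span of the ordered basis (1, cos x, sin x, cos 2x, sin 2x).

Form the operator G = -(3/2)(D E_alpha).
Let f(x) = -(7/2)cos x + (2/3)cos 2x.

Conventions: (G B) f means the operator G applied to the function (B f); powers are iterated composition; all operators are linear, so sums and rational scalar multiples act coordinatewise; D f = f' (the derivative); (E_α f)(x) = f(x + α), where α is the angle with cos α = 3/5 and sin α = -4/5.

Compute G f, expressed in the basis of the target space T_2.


g(x) = (21/5)cos x - (63/20)sin x - (48/25)cos 2x - (14/25)sin 2x

E_alpha f = -(21/10)cos x - (14/5)sin x - (14/75)cos 2x + (16/25)sin 2x
D E_alpha f = -(14/5)cos x + (21/10)sin x + (32/25)cos 2x + (28/75)sin 2x
(-(3/2)(D E_alpha)) f = (21/5)cos x - (63/20)sin x - (48/25)cos 2x - (14/25)sin 2x


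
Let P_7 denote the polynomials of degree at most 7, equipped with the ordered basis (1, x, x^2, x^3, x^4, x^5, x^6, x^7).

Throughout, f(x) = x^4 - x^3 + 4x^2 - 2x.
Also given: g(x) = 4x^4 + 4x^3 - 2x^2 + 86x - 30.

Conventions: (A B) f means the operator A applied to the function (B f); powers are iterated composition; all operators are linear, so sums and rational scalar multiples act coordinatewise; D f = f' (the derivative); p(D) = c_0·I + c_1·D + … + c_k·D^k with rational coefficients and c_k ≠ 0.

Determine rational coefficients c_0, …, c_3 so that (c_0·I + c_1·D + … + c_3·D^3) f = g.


c_0 = 4, c_1 = 2, c_2 = -1, c_3 = 3

D^0 f = x^4 - x^3 + 4x^2 - 2x
D^1 f = 4x^3 - 3x^2 + 8x - 2
D^2 f = 12x^2 - 6x + 8
D^3 f = 24x - 6
matching coefficients of g against c_0 f + c_1 Df + … from the top degree down determines the c_i
solution: c_0 = 4, c_1 = 2, c_2 = -1, c_3 = 3


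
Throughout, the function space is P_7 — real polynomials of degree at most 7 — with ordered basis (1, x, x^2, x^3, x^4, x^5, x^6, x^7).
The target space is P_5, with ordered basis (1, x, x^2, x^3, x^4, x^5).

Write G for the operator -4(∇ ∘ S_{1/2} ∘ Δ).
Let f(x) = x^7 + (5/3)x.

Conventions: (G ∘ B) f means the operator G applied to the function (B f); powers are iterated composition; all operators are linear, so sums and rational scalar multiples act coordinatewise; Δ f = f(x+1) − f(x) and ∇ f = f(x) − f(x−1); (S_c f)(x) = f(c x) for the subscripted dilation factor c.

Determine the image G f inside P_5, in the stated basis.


Δ f = 7x^6 + 21x^5 + 35x^4 + 35x^3 + 21x^2 + 7x + 8/3
S_{1/2} Δ f = (7/64)x^6 + (21/32)x^5 + (35/16)x^4 + (35/8)x^3 + (21/4)x^2 + (7/2)x + 8/3
∇ S_{1/2} Δ f = (21/32)x^5 + (105/64)x^4 + (35/8)x^3 + (315/64)x^2 + (7/2)x + 63/64
(-4(∇ ∘ S_{1/2} ∘ Δ)) f = -(21/8)x^5 - (105/16)x^4 - (35/2)x^3 - (315/16)x^2 - 14x - 63/16

g(x) = -(21/8)x^5 - (105/16)x^4 - (35/2)x^3 - (315/16)x^2 - 14x - 63/16


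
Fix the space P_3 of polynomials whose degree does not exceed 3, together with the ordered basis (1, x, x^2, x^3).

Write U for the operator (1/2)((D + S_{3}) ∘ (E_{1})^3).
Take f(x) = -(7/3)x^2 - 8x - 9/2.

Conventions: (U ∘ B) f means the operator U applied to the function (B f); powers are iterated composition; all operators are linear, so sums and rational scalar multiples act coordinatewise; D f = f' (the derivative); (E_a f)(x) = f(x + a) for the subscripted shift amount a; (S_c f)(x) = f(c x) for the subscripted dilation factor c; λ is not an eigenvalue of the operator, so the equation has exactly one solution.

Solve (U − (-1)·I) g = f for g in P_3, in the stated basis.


g(x) = -(14/33)x^2 - (248/165)x + 557/495

write g with unknown coordinates in the stated basis and equate coefficients in (U − (-1)·I) g = f
solving from the highest basis element down gives g = -(14/33)x^2 - (248/165)x + 557/495
check: U g = -(21/11)x^2 - (1072/165)x - 5569/990
so U g − (-1)·g = -(7/3)x^2 - 8x - 9/2 = f ✓


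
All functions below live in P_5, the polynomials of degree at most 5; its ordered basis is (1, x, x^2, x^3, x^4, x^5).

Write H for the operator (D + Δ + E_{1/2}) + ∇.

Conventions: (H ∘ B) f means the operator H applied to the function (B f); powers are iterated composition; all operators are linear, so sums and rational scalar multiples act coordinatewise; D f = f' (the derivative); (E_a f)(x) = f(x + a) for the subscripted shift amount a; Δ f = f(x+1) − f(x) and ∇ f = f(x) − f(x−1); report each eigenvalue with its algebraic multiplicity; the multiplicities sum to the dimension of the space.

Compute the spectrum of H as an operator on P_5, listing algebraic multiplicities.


image of 1: 1
image of x: x + 7/2
image of x^2: x^2 + 7x + 1/4
image of x^3: x^3 + (21/2)x^2 + (3/4)x + 17/8
image of x^4: x^4 + 14x^3 + (3/2)x^2 + (17/2)x + 1/16
image of x^5: x^5 + (35/2)x^4 + (5/2)x^3 + (85/4)x^2 + (5/16)x + 65/32
the matrix is upper triangular; its diagonal is (1, 1, 1, 1, 1, 1)
for a triangular matrix the eigenvalues are the diagonal entries, with algebraic multiplicity their repetition count

λ = 1 (multiplicity 6)


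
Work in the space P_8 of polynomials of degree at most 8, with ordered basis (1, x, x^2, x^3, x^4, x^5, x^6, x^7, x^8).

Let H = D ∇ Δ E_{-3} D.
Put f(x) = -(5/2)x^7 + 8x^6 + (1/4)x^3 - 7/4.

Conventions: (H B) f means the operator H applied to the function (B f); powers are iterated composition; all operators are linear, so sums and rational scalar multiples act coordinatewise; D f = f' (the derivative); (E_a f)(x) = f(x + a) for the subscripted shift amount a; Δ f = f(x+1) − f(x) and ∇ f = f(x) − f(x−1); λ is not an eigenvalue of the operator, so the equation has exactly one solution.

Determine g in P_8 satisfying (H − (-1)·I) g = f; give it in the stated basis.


the image equals g(x) = -(5/2)x^7 + 8x^6 + (8401/4)x^3 - 21780x^2 + 75030x - 345007/4

write g with unknown coordinates in the stated basis and equate coefficients in (H − (-1)·I) g = f
solving from the highest basis element down gives g = -(5/2)x^7 + 8x^6 + (8401/4)x^3 - 21780x^2 + 75030x - 345007/4
check: H g = -2100x^3 + 21780x^2 - 75030x + 86250
so H g − (-1)·g = -(5/2)x^7 + 8x^6 + (1/4)x^3 - 7/4 = f ✓


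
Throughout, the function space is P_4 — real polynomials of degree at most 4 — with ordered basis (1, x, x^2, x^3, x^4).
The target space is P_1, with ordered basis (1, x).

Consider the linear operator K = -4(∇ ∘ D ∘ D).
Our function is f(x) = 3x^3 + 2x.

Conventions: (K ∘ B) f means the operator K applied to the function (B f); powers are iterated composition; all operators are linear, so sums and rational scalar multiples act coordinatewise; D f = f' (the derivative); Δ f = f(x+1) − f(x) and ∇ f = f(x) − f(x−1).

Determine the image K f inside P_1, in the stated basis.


the result is g(x) = -72

D f = 9x^2 + 2
D D f = 18x
∇ D D f = 18
(-4(∇ ∘ D ∘ D)) f = -72


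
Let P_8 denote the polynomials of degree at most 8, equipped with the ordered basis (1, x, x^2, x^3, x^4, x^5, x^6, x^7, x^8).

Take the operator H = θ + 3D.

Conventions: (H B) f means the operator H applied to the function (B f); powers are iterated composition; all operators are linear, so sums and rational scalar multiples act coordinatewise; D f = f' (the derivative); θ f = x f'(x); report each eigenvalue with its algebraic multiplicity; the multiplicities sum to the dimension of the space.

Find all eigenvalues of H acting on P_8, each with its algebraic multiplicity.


image of 1: 0
image of x: x + 3
image of x^2: 2x^2 + 6x
image of x^3: 3x^3 + 9x^2
image of x^4: 4x^4 + 12x^3
image of x^5: 5x^5 + 15x^4
image of x^6: 6x^6 + 18x^5
image of x^7: 7x^7 + 21x^6
image of x^8: 8x^8 + 24x^7
the matrix is upper triangular; its diagonal is (0, 1, 2, 3, 4, 5, 6, 7, 8)
for a triangular matrix the eigenvalues are the diagonal entries, with algebraic multiplicity their repetition count

λ = 0 (multiplicity 1), λ = 1 (multiplicity 1), λ = 2 (multiplicity 1), λ = 3 (multiplicity 1), λ = 4 (multiplicity 1), λ = 5 (multiplicity 1), λ = 6 (multiplicity 1), λ = 7 (multiplicity 1), λ = 8 (multiplicity 1)


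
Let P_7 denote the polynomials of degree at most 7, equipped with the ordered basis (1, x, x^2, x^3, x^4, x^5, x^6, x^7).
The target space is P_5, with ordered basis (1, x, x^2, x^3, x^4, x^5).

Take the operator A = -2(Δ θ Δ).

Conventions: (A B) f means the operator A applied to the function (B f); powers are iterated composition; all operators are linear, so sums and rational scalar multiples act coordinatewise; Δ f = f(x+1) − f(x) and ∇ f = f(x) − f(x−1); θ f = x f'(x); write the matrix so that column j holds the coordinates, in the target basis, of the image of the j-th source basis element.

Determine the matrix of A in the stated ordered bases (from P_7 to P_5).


image of 1: 0
image of x: 0
image of x^2: -4
image of x^3: -24x - 18
image of x^4: -72x^2 - 120x - 56
image of x^5: -160x^3 - 420x^2 - 420x - 150
image of x^6: -300x^4 - 1080x^3 - 1680x^2 - 1260x - 372
image of x^7: -504x^5 - 2310x^4 - 4900x^3 - 5670x^2 - 3472x - 882
each image's coordinates form column j of the matrix

the matrix is [[0, 0, -4, -18, -56, -150, -372, -882]; [0, 0, 0, -24, -120, -420, -1260, -3472]; [0, 0, 0, 0, -72, -420, -1680, -5670]; [0, 0, 0, 0, 0, -160, -1080, -4900]; [0, 0, 0, 0, 0, 0, -300, -2310]; [0, 0, 0, 0, 0, 0, 0, -504]] (rows listed top to bottom)


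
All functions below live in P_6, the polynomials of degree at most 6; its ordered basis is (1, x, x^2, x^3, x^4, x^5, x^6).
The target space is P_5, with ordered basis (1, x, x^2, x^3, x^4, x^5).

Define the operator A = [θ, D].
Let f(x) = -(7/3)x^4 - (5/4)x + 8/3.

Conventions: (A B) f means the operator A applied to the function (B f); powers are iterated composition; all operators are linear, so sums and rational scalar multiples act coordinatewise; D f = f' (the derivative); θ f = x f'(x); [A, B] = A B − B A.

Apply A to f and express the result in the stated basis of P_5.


D f = -(28/3)x^3 - 5/4
θ D f = -28x^3
θ f = -(28/3)x^4 - (5/4)x
D θ f = -(112/3)x^3 - 5/4
[θ, D] f = (28/3)x^3 + 5/4

g(x) = (28/3)x^3 + 5/4


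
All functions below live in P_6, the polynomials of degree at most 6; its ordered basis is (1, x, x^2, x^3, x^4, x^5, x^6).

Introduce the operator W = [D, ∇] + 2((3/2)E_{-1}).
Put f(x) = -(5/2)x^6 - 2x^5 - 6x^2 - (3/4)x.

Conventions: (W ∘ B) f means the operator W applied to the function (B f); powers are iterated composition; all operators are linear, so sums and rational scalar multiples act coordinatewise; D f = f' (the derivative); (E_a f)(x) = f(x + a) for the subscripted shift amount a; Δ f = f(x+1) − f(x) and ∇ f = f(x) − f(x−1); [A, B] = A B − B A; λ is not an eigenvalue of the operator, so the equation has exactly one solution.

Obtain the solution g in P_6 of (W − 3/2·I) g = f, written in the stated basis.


write g with unknown coordinates in the stated basis and equate coefficients in (W − 3/2·I) g = f
solving from the highest basis element down gives g = -(5/3)x^6 - (64/3)x^5 - (490/3)x^4 - (2840/3)x^3 - (12302/3)x^2 - (23673/2)x - 51233/3
check: W g = -5x^6 - 34x^5 - 245x^4 - 1420x^3 - 6157x^2 - (35511/2)x - 51233/2
so W g − 3/2·g = -(5/2)x^6 - 2x^5 - 6x^2 - (3/4)x = f ✓

the result is g(x) = -(5/3)x^6 - (64/3)x^5 - (490/3)x^4 - (2840/3)x^3 - (12302/3)x^2 - (23673/2)x - 51233/3


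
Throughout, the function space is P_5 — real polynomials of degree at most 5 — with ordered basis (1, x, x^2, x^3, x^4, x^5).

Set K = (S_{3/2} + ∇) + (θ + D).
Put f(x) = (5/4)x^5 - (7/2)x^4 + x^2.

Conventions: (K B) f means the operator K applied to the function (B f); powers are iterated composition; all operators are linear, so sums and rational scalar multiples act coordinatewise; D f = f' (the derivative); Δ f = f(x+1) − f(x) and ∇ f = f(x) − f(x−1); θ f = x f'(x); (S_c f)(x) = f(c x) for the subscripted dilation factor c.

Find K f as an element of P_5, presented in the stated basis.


S_{3/2} f = (1215/128)x^5 - (567/32)x^4 + (9/4)x^2
∇ f = (25/4)x^4 - (53/2)x^3 + (67/2)x^2 - (73/4)x + 15/4
(S_{3/2} + ∇) f = (1215/128)x^5 - (367/32)x^4 - (53/2)x^3 + (143/4)x^2 - (73/4)x + 15/4
θ f = (25/4)x^5 - 14x^4 + 2x^2
D f = (25/4)x^4 - 14x^3 + 2x
(θ + D) f = (25/4)x^5 - (31/4)x^4 - 14x^3 + 2x^2 + 2x
((S_{3/2} + ∇) + (θ + D)) f = (2015/128)x^5 - (615/32)x^4 - (81/2)x^3 + (151/4)x^2 - (65/4)x + 15/4

the image equals g(x) = (2015/128)x^5 - (615/32)x^4 - (81/2)x^3 + (151/4)x^2 - (65/4)x + 15/4


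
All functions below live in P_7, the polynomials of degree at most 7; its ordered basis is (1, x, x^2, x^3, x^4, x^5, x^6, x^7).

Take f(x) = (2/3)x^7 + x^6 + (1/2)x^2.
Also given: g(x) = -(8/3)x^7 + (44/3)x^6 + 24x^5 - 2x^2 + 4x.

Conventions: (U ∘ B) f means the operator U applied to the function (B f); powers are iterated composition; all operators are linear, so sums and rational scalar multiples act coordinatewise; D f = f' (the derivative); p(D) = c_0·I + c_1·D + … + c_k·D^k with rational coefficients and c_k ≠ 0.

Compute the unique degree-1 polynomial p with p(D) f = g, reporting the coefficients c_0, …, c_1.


p(D) = -4·I + 4·D, i.e. c_0 = -4, c_1 = 4

D^0 f = (2/3)x^7 + x^6 + (1/2)x^2
D^1 f = (14/3)x^6 + 6x^5 + x
matching coefficients of g against c_0 f + c_1 Df + … from the top degree down determines the c_i
solution: c_0 = -4, c_1 = 4


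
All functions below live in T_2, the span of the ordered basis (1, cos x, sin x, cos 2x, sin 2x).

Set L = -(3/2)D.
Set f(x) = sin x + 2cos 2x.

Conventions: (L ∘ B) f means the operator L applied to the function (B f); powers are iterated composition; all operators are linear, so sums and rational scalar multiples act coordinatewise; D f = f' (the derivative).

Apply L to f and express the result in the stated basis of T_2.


D f = cos x - 4sin 2x
(-(3/2)D) f = -(3/2)cos x + 6sin 2x

the image equals g(x) = -(3/2)cos x + 6sin 2x


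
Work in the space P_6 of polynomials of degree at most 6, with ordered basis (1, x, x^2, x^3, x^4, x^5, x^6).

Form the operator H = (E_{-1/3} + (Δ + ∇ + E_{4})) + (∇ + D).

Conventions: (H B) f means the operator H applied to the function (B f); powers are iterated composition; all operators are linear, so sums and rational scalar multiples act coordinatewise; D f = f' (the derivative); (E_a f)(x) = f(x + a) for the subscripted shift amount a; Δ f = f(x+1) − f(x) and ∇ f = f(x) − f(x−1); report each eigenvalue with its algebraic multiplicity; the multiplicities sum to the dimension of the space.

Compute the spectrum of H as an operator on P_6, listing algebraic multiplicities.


image of 1: 2
image of x: 2x + 23/3
image of x^2: 2x^2 + (46/3)x + 136/9
image of x^3: 2x^3 + 23x^2 + (136/3)x + 1808/27
image of x^4: 2x^4 + (92/3)x^3 + (272/3)x^2 + (7232/27)x + 20656/81
image of x^5: 2x^5 + (115/3)x^4 + (1360/9)x^3 + (18080/27)x^2 + (103280/81)x + 249560/243
image of x^6: 2x^6 + 46x^5 + (680/3)x^4 + (36160/27)x^3 + (103280/27)x^2 + (499120/81)x + 2985256/729
the matrix is upper triangular; its diagonal is (2, 2, 2, 2, 2, 2, 2)
for a triangular matrix the eigenvalues are the diagonal entries, with algebraic multiplicity their repetition count

λ = 2 (multiplicity 7)


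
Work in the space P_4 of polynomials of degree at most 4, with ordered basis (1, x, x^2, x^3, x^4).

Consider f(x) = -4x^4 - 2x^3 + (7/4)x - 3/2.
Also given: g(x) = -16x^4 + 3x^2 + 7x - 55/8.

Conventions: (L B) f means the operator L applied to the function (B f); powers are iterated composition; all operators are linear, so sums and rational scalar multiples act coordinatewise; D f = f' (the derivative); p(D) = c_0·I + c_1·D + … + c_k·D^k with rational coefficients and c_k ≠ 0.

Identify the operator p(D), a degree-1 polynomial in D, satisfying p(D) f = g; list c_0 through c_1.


D^0 f = -4x^4 - 2x^3 + (7/4)x - 3/2
D^1 f = -16x^3 - 6x^2 + 7/4
matching coefficients of g against c_0 f + c_1 Df + … from the top degree down determines the c_i
solution: c_0 = 4, c_1 = -1/2

p(D) = 4·I − (1/2)·D, i.e. c_0 = 4, c_1 = -1/2
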